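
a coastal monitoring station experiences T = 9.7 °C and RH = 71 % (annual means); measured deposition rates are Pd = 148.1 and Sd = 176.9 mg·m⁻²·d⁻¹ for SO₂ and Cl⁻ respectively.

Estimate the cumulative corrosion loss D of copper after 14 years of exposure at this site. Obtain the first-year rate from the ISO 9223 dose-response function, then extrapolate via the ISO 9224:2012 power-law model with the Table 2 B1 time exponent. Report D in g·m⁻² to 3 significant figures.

copper: T≤10 °C ⇒ hinge +0.126·(9.7−10) = -0.0378
  SO₂ term: 0.0053·148.1^0.26·exp(0.059·71-0.0378) = 1.234
  Cl⁻ term: 0.01025·176.9^0.27·exp(0.036·71+0.049·9.7) = 0.8592
  sum: 1.234 + 0.8592 → r_corr = 2.094 μm/a
ISO 9224: D(t) = r_corr · t^b with b = 0.667 (copper, B1)
  D(14) = 2.094 × 14^0.667 = 2.094 × 5.814 = 12.17 μm
  Mass loss = 12.17 μm × 8.96 g/cm³ = 109.1 g·m⁻²

D(14) = 109 g·m⁻²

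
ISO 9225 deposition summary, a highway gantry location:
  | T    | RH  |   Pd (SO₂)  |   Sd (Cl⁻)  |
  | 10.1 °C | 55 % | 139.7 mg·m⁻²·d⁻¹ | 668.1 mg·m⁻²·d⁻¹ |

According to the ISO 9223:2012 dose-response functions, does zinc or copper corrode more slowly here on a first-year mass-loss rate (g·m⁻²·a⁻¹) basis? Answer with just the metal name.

zinc: temperature factor f = -0.071·(0.1) = -0.0071
  sulphur-dioxide contribution → 1.413 μm/a
  chloride contribution → 2.613 μm/a
  total first-year rate 4.026 μm/a
  mass loss = 4.026 μm/a × 7.14 g/cm³ = 28.75 g·m⁻²·a⁻¹
copper: temperature factor f = -0.080·(0.1) = -0.0080
  sulphur-dioxide contribution → 0.4873 μm/a
  chloride contribution → 0.7051 μm/a
  ⇒ r_corr(copper) = 1.192 μm/a
  mass loss = 1.192 μm/a × 8.96 g/cm³ = 10.68 g·m⁻²·a⁻¹
Ordering by g·m⁻²·a⁻¹: zinc (28.7) > copper (10.7)

copper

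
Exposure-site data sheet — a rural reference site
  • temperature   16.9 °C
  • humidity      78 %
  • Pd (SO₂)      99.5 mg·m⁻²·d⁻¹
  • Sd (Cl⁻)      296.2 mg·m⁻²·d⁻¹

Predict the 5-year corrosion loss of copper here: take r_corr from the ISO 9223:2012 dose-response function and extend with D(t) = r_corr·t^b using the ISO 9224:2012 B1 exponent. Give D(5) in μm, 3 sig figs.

copper: temperature factor f = -0.080·(6.9) = -0.5520
  Pd branch = 0.0053·Pd^0.26·e^(0.059·RH+f) = 1.006 μm/a
  Cl⁻ term: 0.01025·296.2^0.27·exp(0.036·78+0.049·16.9) = 1.808
  sum: 1.006 + 1.808 → r_corr = 2.814 μm/a
Power-law: D(5) = r_corr · 5^0.667
  D(5) = 2.814 × 5^0.667 = 2.814 × 2.926 = 8.233 μm

D(5) = 8.23 μm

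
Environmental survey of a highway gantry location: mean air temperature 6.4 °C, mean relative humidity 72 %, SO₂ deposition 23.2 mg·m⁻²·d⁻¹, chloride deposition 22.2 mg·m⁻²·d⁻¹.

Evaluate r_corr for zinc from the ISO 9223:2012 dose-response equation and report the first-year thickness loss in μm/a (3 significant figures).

zinc: T≤10 °C ⇒ hinge +0.038·(6.4−10) = -0.1368
  Pd branch = 0.0129·Pd^0.44·e^(0.046·RH+f) = 1.231 μm/a
  Sd branch = 0.0175·Sd^0.57·e^(0.008·RH+0.085·T) = 0.314 μm/a
  r_corr = 1.231 + 0.314 = 1.545 μm/a

r_corr = 1.55 μm/a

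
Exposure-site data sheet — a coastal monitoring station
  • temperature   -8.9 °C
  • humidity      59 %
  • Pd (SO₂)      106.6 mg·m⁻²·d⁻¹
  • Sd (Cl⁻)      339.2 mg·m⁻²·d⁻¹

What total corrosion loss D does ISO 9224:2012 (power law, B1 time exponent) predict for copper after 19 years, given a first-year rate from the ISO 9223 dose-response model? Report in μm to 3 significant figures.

D(19) = 2.29 μm

copper: f(T) = +0.126·(T−10) [T≤10 °C] = -2.3814
  Pd branch = 0.0053·Pd^0.26·e^(0.059·RH+f) = 0.05358 μm/a
  Sd branch = 0.01025·Sd^0.27·e^(0.036·RH+0.049·T) = 0.2673 μm/a
  r_corr = 0.05358 + 0.2673 = 0.3209 μm/a
Power-law: D(19) = r_corr · 19^0.667
  D(19) = 0.3209 × 19^0.667 = 0.3209 × 7.127 = 2.287 μm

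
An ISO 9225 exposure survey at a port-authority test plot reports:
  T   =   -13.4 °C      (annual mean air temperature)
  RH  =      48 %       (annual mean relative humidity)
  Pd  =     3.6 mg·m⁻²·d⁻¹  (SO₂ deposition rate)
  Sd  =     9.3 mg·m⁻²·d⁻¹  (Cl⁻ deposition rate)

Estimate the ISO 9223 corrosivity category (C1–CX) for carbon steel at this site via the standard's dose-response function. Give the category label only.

carbon steel: temperature factor f = +0.150·(-23.4) = -3.5100
  Pd branch = 1.77·Pd^0.52·e^(0.02·RH+f) = 0.269 μm/a
  Cl⁻ term: 0.102·9.3^0.62·exp(0.033·48+0.04·-13.4) = 1.159
  r_corr = 0.269 + 1.159 = 1.428 μm/a
ISO 9223 Table 2 (carbon steel): 1.3 < 1.43 ≤ 25 μm/a ⇒ C2

C2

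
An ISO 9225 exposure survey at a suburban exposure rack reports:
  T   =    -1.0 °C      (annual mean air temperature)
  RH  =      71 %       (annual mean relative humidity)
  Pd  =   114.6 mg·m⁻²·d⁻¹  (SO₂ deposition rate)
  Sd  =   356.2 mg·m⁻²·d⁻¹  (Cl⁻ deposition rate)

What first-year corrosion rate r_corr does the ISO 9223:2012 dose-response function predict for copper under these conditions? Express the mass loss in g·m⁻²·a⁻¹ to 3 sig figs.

r_corr = 8.19 g·m⁻²·a⁻¹

copper: f(T) = +0.126·(T−10) [T≤10 °C] = -1.3860
  SO₂ term: 0.0053·114.6^0.26·exp(0.059·71-1.3860) = 0.2999
  Cl⁻ term: 0.01025·356.2^0.27·exp(0.036·71+0.049·-1.0) = 0.6144
  sum: 0.2999 + 0.6144 → r_corr = 0.9143 μm/a
Convert to mass loss: 0.9143 μm/a × 8.96 g/cm³ = 8.192 g·m⁻²·a⁻¹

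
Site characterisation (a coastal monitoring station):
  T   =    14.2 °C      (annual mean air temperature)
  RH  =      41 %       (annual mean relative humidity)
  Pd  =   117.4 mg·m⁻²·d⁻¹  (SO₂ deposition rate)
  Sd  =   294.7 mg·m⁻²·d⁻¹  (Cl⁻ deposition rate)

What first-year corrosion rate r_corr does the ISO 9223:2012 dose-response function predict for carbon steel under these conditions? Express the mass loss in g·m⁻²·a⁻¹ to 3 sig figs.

r_corr = 485 g·m⁻²·a⁻¹

carbon steel: f(T) = -0.054·(T−10) [T>10 °C] = -0.2268
  Pd branch = 1.77·Pd^0.52·e^(0.02·RH+f) = 38.18 μm/a
  Sd branch = 0.102·Sd^0.62·e^(0.033·RH+0.04·T) = 23.65 μm/a
  sum: 38.18 + 23.65 → r_corr = 61.83 μm/a
Convert to mass loss: 61.83 μm/a × 7.85 g/cm³ = 485.4 g·m⁻²·a⁻¹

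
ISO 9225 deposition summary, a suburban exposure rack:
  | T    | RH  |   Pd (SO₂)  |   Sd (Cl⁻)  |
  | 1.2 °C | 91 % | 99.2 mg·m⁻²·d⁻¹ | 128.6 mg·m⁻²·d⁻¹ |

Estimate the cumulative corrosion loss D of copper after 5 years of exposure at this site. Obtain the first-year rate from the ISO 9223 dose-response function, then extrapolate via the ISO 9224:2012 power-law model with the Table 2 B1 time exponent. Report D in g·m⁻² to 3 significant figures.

D(5) = 60.5 g·m⁻²

copper: temperature factor f = +0.126·(-8.8) = -1.1088
  Pd branch = 0.0053·Pd^0.26·e^(0.059·RH+f) = 1.24 μm/a
  Cl⁻ term: 0.01025·128.6^0.27·exp(0.036·91+0.049·1.2) = 1.068
  r_corr = 1.24 + 1.068 = 2.308 μm/a
Long-term exponent b (ISO 9224 Table 2, B1) = 0.667
  D(5) = 2.308 × 5^0.667 = 2.308 × 2.926 = 6.753 μm
  Mass loss = 6.753 μm × 8.96 g/cm³ = 60.51 g·m⁻²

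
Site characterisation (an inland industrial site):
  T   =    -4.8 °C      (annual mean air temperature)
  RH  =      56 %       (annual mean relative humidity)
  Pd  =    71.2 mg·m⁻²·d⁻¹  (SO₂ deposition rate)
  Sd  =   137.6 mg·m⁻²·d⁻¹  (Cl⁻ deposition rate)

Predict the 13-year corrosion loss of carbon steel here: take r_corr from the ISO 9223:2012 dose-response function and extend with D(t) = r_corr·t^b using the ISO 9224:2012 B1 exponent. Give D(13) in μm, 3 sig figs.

D(13) = 64.0 μm

carbon steel: temperature factor f = +0.150·(-14.8) = -2.2200
  Pd branch = 1.77·Pd^0.52·e^(0.02·RH+f) = 5.414 μm/a
  Sd branch = 0.102·Sd^0.62·e^(0.033·RH+0.04·T) = 11.32 μm/a
  sum: 5.414 + 11.32 → r_corr = 16.73 μm/a
Power-law: D(13) = r_corr · 13^0.523
  D(13) = 16.73 × 13^0.523 = 16.73 × 3.825 = 63.99 μm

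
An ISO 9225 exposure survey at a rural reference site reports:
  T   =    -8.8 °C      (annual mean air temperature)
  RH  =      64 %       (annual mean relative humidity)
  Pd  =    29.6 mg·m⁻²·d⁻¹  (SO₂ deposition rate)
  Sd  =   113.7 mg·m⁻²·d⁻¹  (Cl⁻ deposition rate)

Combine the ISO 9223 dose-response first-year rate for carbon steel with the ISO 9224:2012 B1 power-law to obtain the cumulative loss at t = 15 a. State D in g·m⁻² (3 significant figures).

carbon steel: T≤10 °C ⇒ hinge +0.150·(-8.8−10) = -2.8200
  sulphur-dioxide contribution → 2.209 μm/a
  chloride contribution → 11.16 μm/a
  total first-year rate 13.37 μm/a
ISO 9224: D(t) = r_corr · t^b with b = 0.523 (carbon steel, B1)
  D(15) = 13.37 × 15^0.523 = 13.37 × 4.122 = 55.09 μm
  Mass loss = 55.09 μm × 7.85 g/cm³ = 432.5 g·m⁻²

D(15) = 432 g·m⁻²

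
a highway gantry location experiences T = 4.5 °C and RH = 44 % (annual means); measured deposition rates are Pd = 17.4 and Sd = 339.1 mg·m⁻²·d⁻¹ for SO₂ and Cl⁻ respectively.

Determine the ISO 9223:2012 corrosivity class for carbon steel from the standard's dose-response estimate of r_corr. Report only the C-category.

carbon steel: temperature factor f = +0.150·(-5.5) = -0.8250
  sulphur-dioxide contribution → 8.259 μm/a
  chloride contribution → 19.33 μm/a
  total first-year rate 27.59 μm/a
ISO 9223 Table 2 (carbon steel): 25 < 27.6 ≤ 50 μm/a ⇒ C3

C3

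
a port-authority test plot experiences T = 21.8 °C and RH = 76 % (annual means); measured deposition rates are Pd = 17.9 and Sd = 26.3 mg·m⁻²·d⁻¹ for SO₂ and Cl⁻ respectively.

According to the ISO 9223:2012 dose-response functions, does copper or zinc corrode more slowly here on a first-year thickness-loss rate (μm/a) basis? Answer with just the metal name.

copper

copper: f(T) = -0.080·(T−10) [T>10 °C] = -0.9440
  Pd branch = 0.0053·Pd^0.26·e^(0.059·RH+f) = 0.3867 μm/a
  Cl⁻ term: 0.01025·26.3^0.27·exp(0.036·76+0.049·21.8) = 1.112
  sum: 0.3867 + 1.112 → r_corr = 1.499 μm/a
zinc: f(T) = -0.071·(T−10) [T>10 °C] = -0.8378
  SO₂ term: 0.0129·17.9^0.44·exp(0.046·76-0.8378) = 0.6551
  Sd branch = 0.0175·Sd^0.57·e^(0.008·RH+0.085·T) = 1.322 μm/a
  r_corr = 0.6551 + 1.322 = 1.977 μm/a
Ordering by μm/a: zinc (1.98) > copper (1.5)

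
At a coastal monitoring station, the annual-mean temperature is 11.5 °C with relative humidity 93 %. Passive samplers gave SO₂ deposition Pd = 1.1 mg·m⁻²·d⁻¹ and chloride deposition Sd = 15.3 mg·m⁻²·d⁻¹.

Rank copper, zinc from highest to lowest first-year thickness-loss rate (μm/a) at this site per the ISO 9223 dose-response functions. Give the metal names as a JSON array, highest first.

copper: temperature factor f = -0.080·(1.5) = -0.1200
  sulphur-dioxide contribution → 1.164 μm/a
  chloride contribution → 1.07 μm/a
  ⇒ r_corr(copper) = 2.234 μm/a
zinc: f(T) = -0.071·(T−10) [T>10 °C] = -0.1065
  sulphur-dioxide contribution → 0.8719 μm/a
  chloride contribution → 0.4634 μm/a
  total first-year rate 1.335 μm/a
Ordering by μm/a: copper (2.23) > zinc (1.34)

["copper", "zinc"]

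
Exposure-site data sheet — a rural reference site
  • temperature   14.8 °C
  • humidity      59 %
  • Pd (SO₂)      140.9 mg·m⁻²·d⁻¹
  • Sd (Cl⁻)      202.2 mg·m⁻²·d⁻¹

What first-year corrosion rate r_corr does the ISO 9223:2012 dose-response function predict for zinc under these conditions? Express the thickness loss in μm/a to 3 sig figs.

zinc: f(T) = -0.071·(T−10) [T>10 °C] = -0.3408
  SO₂ term: 0.0129·140.9^0.44·exp(0.046·59-0.3408) = 1.221
  Cl⁻ term: 0.0175·202.2^0.57·exp(0.008·59+0.085·14.8) = 2.035
  sum: 1.221 + 2.035 → r_corr = 3.257 μm/a

r_corr = 3.26 μm/a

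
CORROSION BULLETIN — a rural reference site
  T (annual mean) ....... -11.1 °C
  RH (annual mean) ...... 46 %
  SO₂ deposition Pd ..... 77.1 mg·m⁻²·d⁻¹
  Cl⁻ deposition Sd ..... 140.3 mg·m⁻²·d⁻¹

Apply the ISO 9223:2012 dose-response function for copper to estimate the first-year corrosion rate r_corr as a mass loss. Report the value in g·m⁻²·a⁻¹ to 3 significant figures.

copper: f(T) = +0.126·(T−10) [T≤10 °C] = -2.6586
  SO₂ term: 0.0053·77.1^0.26·exp(0.059·46-2.6586) = 0.01734
  Sd branch = 0.01025·Sd^0.27·e^(0.036·RH+0.049·T) = 0.1184 μm/a
  r_corr = 0.01734 + 0.1184 = 0.1358 μm/a
Convert to mass loss: 0.1358 μm/a × 8.96 g/cm³ = 1.216 g·m⁻²·a⁻¹

r_corr = 1.22 g·m⁻²·a⁻¹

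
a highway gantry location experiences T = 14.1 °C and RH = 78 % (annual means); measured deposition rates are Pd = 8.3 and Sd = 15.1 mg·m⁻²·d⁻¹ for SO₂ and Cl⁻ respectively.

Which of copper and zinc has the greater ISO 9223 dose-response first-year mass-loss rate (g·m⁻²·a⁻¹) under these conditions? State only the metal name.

copper: f(T) = -0.080·(T−10) [T>10 °C] = -0.3280
  SO₂ term: 0.0053·8.3^0.26·exp(0.059·78-0.3280) = 0.6598
  Sd branch = 0.01025·Sd^0.27·e^(0.036·RH+0.049·T) = 0.7057 μm/a
  r_corr = 0.6598 + 0.7057 = 1.365 μm/a
  mass loss = 1.365 μm/a × 8.96 g/cm³ = 12.23 g·m⁻²·a⁻¹
zinc: f(T) = -0.071·(T−10) [T>10 °C] = -0.2911
  SO₂ term: 0.0129·8.3^0.44·exp(0.046·78-0.2911) = 0.8847
  Cl⁻ term: 0.0175·15.1^0.57·exp(0.008·78+0.085·14.1) = 0.5088
  r_corr = 0.8847 + 0.5088 = 1.394 μm/a
  mass loss = 1.394 μm/a × 7.14 g/cm³ = 9.95 g·m⁻²·a⁻¹
Ordering by g·m⁻²·a⁻¹: copper (12.2) > zinc (9.95)

copper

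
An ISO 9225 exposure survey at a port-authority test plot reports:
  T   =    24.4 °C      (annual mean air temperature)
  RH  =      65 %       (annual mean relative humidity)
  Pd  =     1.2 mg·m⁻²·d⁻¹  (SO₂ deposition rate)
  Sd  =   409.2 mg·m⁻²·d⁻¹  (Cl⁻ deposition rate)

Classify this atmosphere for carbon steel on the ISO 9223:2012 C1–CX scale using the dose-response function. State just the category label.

C5

carbon steel: temperature factor f = -0.054·(14.4) = -0.7776
  Pd branch = 1.77·Pd^0.52·e^(0.02·RH+f) = 3.281 μm/a
  Cl⁻ term: 0.102·409.2^0.62·exp(0.033·65+0.04·24.4) = 96.26
  r_corr = 3.281 + 96.26 = 99.54 μm/a
ISO 9223 Table 2 (carbon steel): 80 < 99.5 ≤ 200 μm/a ⇒ C5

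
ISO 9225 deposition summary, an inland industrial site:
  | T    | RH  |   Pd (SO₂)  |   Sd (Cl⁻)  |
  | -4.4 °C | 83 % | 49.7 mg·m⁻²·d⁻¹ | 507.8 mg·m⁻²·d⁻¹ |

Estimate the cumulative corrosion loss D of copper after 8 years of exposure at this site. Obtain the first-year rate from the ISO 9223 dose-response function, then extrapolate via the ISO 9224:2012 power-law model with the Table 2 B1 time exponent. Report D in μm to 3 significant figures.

D(8) = 4.81 μm

copper: T≤10 °C ⇒ hinge +0.126·(-4.4−10) = -1.8144
  SO₂ term: 0.0053·49.7^0.26·exp(0.059·83-1.8144) = 0.3192
  Cl⁻ term: 0.01025·507.8^0.27·exp(0.036·83+0.049·-4.4) = 0.8817
  r_corr = 0.3192 + 0.8817 = 1.201 μm/a
Long-term exponent b (ISO 9224 Table 2, B1) = 0.667
  D(8) = 1.201 × 8^0.667 = 1.201 × 4.003 = 4.807 μm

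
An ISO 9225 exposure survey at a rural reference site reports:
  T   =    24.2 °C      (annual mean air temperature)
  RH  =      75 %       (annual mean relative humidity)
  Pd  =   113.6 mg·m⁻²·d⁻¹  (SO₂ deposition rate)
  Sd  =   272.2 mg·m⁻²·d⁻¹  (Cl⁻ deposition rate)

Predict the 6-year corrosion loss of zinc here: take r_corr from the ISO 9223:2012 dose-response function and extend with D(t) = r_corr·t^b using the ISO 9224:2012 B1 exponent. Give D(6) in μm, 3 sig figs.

zinc: f(T) = -0.071·(T−10) [T>10 °C] = -1.0082
  SO₂ term: 0.0129·113.6^0.44·exp(0.046·75-1.0082) = 1.19
  Cl⁻ term: 0.0175·272.2^0.57·exp(0.008·75+0.085·24.2) = 6.093
  sum: 1.19 + 6.093 → r_corr = 7.283 μm/a
ISO 9224: D(t) = r_corr · t^b with b = 0.813 (zinc, B1)
  D(6) = 7.283 × 6^0.813 = 7.283 × 4.292 = 31.26 μm

D(6) = 31.3 μm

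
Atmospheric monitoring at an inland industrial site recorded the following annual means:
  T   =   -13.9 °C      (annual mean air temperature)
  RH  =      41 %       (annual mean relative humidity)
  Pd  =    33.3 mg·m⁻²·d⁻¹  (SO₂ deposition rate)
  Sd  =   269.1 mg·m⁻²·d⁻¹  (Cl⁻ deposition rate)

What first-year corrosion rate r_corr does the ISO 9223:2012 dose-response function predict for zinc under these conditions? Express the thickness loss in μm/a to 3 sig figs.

r_corr = 0.341 μm/a

zinc: f(T) = +0.038·(T−10) [T≤10 °C] = -0.9082
  Pd branch = 0.0129·Pd^0.44·e^(0.046·RH+f) = 0.1604 μm/a
  Sd branch = 0.0175·Sd^0.57·e^(0.008·RH+0.085·T) = 0.1809 μm/a
  sum: 0.1604 + 0.1809 → r_corr = 0.3413 μm/a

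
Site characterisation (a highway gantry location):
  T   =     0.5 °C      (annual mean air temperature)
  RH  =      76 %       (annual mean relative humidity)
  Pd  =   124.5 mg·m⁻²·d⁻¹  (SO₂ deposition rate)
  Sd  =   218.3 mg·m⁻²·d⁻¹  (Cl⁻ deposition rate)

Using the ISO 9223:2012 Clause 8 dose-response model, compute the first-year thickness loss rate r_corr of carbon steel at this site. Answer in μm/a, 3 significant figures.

carbon steel: f(T) = +0.150·(T−10) [T≤10 °C] = -1.4250
  Pd branch = 1.77·Pd^0.52·e^(0.02·RH+f) = 23.92 μm/a
  Sd branch = 0.102·Sd^0.62·e^(0.033·RH+0.04·T) = 36.03 μm/a
  r_corr = 23.92 + 36.03 = 59.95 μm/a

r_corr = 60.0 μm/a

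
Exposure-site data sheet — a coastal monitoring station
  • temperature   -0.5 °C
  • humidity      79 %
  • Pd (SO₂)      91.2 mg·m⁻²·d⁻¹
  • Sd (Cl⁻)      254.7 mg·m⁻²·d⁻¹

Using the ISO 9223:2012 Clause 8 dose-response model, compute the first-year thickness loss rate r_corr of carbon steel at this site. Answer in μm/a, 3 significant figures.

r_corr = 60.7 μm/a

carbon steel: f(T) = +0.150·(T−10) [T≤10 °C] = -1.5750
  sulphur-dioxide contribution → 18.59 μm/a
  chloride contribution → 42.06 μm/a
  total first-year rate 60.65 μm/a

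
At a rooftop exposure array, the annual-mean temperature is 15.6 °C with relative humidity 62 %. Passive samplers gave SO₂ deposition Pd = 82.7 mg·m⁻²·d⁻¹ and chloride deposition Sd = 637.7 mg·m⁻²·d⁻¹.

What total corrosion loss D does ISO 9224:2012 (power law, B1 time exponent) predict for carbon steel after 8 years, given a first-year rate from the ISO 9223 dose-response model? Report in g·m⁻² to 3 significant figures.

carbon steel: temperature factor f = -0.054·(5.6) = -0.3024
  SO₂ term: 1.77·82.7^0.52·exp(0.02·62-0.3024) = 44.9
  Sd branch = 0.102·Sd^0.62·e^(0.033·RH+0.04·T) = 80.73 μm/a
  r_corr = 44.9 + 80.73 = 125.6 μm/a
Power-law: D(8) = r_corr · 8^0.523
  D(8) = 125.6 × 8^0.523 = 125.6 × 2.967 = 372.7 μm
  Mass loss = 372.7 μm × 7.85 g/cm³ = 2926 g·m⁻²

D(8) = 2.93e+03 g·m⁻²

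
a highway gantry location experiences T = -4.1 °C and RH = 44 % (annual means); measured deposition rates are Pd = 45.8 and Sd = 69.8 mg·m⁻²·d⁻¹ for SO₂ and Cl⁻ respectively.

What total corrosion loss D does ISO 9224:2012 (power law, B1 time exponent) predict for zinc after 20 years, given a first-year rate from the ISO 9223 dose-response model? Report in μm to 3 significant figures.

D(20) = 5.77 μm

zinc: temperature factor f = +0.038·(-14.1) = -0.5358
  Pd branch = 0.0129·Pd^0.44·e^(0.046·RH+f) = 0.3074 μm/a
  Sd branch = 0.0175·Sd^0.57·e^(0.008·RH+0.085·T) = 0.1975 μm/a
  sum: 0.3074 + 0.1975 → r_corr = 0.5049 μm/a
Power-law: D(20) = r_corr · 20^0.813
  D(20) = 0.5049 × 20^0.813 = 0.5049 × 11.42 = 5.767 μm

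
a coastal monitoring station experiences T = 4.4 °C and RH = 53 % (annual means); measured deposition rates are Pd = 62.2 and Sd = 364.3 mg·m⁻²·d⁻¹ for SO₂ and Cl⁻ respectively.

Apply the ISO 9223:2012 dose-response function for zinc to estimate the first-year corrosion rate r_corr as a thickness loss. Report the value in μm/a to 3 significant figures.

zinc: T≤10 °C ⇒ hinge +0.038·(4.4−10) = -0.2128
  Pd branch = 0.0129·Pd^0.44·e^(0.046·RH+f) = 0.7349 μm/a
  Sd branch = 0.0175·Sd^0.57·e^(0.008·RH+0.085·T) = 1.121 μm/a
  r_corr = 0.7349 + 1.121 = 1.856 μm/a

r_corr = 1.86 μm/a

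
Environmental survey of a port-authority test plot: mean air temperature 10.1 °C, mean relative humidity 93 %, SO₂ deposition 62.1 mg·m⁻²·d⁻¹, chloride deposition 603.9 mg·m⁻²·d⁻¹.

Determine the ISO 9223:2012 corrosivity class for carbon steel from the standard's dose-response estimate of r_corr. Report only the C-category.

CX

carbon steel: temperature factor f = -0.054·(0.1) = -0.0054
  sulphur-dioxide contribution → 96.79 μm/a
  chloride contribution → 174.2 μm/a
  ⇒ r_corr(carbon steel) = 271 μm/a
271 μm/a falls in (200, 700] for carbon steel → category CX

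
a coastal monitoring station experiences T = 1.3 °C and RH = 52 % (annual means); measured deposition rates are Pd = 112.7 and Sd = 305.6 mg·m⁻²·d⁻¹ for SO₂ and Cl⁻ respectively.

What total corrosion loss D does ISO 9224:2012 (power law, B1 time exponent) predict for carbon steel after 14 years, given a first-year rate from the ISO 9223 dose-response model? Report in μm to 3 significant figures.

D(14) = 146 μm

carbon steel: T≤10 °C ⇒ hinge +0.150·(1.3−10) = -1.3050
  sulphur-dioxide contribution → 15.84 μm/a
  chloride contribution → 20.76 μm/a
  total first-year rate 36.6 μm/a
ISO 9224: D(t) = r_corr · t^b with b = 0.523 (carbon steel, B1)
  D(14) = 36.6 × 14^0.523 = 36.6 × 3.976 = 145.5 μm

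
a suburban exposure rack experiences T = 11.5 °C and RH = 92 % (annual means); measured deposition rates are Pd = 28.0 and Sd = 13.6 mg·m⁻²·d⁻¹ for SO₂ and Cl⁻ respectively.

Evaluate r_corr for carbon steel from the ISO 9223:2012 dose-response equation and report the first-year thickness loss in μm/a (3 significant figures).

carbon steel: temperature factor f = -0.054·(1.5) = -0.0810
  Pd branch = 1.77·Pd^0.52·e^(0.02·RH+f) = 58.13 μm/a
  Sd branch = 0.102·Sd^0.62·e^(0.033·RH+0.04·T) = 16.97 μm/a
  r_corr = 58.13 + 16.97 = 75.1 μm/a

r_corr = 75.1 μm/a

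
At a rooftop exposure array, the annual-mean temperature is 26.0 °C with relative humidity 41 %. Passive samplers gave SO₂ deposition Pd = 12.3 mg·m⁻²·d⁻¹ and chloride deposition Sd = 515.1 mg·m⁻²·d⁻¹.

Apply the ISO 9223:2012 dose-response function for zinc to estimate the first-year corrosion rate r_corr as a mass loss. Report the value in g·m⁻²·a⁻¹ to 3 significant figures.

zinc: T>10 °C ⇒ hinge -0.071·(26.0−10) = -1.1360
  Pd branch = 0.0129·Pd^0.44·e^(0.046·RH+f) = 0.08239 μm/a
  Sd branch = 0.0175·Sd^0.57·e^(0.008·RH+0.085·T) = 7.781 μm/a
  sum: 0.08239 + 7.781 → r_corr = 7.864 μm/a
Convert to mass loss: 7.864 μm/a × 7.14 g/cm³ = 56.15 g·m⁻²·a⁻¹

r_corr = 56.1 g·m⁻²·a⁻¹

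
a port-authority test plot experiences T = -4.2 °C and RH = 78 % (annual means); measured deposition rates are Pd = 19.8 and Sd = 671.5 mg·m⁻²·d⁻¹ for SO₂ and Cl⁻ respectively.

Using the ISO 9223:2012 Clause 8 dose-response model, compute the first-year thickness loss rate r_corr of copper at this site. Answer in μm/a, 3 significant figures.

copper: T≤10 °C ⇒ hinge +0.126·(-4.2−10) = -1.7892
  Pd branch = 0.0053·Pd^0.26·e^(0.059·RH+f) = 0.1919 μm/a
  Cl⁻ term: 0.01025·671.5^0.27·exp(0.036·78+0.049·-4.2) = 0.802
  sum: 0.1919 + 0.802 → r_corr = 0.9938 μm/a

r_corr = 0.994 μm/a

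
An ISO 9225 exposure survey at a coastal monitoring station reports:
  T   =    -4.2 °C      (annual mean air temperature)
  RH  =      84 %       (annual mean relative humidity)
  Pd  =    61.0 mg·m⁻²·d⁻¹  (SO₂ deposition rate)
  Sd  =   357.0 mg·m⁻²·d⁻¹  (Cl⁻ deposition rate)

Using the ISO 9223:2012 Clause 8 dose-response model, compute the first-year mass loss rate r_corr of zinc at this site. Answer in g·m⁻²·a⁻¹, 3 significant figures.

r_corr = 20.5 g·m⁻²·a⁻¹

zinc: temperature factor f = +0.038·(-14.2) = -0.5396
  sulphur-dioxide contribution → 2.187 μm/a
  chloride contribution → 0.6837 μm/a
  total first-year rate 2.871 μm/a
Convert to mass loss: 2.871 μm/a × 7.14 g/cm³ = 20.5 g·m⁻²·a⁻¹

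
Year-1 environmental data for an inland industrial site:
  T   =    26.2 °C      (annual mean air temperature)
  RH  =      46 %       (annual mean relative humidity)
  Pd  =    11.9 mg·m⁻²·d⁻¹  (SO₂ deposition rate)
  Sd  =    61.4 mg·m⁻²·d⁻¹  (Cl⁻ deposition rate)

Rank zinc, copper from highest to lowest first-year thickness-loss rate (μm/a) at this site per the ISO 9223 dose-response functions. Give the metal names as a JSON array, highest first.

zinc: temperature factor f = -0.071·(16.2) = -1.1502
  sulphur-dioxide contribution → 0.1008 μm/a
  chloride contribution → 2.451 μm/a
  ⇒ r_corr(zinc) = 2.551 μm/a
copper: T>10 °C ⇒ hinge -0.080·(26.2−10) = -1.2960
  sulphur-dioxide contribution → 0.04166 μm/a
  chloride contribution → 0.5892 μm/a
  total first-year rate 0.6309 μm/a
Ordering by μm/a: zinc (2.55) > copper (0.631)

["zinc", "copper"]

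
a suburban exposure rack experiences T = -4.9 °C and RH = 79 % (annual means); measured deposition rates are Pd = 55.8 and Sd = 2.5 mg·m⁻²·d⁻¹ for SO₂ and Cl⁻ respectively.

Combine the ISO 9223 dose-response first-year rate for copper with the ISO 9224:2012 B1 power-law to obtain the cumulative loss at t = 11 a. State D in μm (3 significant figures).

copper: temperature factor f = +0.126·(-14.9) = -1.8774
  sulphur-dioxide contribution → 0.244 μm/a
  chloride contribution → 0.1774 μm/a
  total first-year rate 0.4214 μm/a
Power-law: D(11) = r_corr · 11^0.667
  D(11) = 0.4214 × 11^0.667 = 0.4214 × 4.95 = 2.086 μm

D(11) = 2.09 μm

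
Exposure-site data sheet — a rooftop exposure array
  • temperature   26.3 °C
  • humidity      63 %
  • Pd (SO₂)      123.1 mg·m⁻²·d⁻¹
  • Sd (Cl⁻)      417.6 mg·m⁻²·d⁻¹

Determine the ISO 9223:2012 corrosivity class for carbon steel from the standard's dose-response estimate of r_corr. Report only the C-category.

carbon steel: T>10 °C ⇒ hinge -0.054·(26.3−10) = -0.8802
  Pd branch = 1.77·Pd^0.52·e^(0.02·RH+f) = 31.61 μm/a
  Cl⁻ term: 0.102·417.6^0.62·exp(0.033·63+0.04·26.3) = 98.46
  r_corr = 31.61 + 98.46 = 130.1 μm/a
Category bounds: 80…200 μm/a bracket r_corr ⇒ C5

C5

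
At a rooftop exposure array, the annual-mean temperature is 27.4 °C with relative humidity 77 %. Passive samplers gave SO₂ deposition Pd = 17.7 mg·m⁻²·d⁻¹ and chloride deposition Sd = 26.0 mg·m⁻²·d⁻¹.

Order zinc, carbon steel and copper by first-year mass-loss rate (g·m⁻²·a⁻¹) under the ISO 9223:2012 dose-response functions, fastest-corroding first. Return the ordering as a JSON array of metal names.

zinc: T>10 °C ⇒ hinge -0.071·(27.4−10) = -1.2354
  Pd branch = 0.0129·Pd^0.44·e^(0.046·RH+f) = 0.4586 μm/a
  Sd branch = 0.0175·Sd^0.57·e^(0.008·RH+0.085·T) = 2.131 μm/a
  sum: 0.4586 + 2.131 → r_corr = 2.59 μm/a
  mass loss = 2.59 μm/a × 7.14 g/cm³ = 18.49 g·m⁻²·a⁻¹
carbon steel: T>10 °C ⇒ hinge -0.054·(27.4−10) = -0.9396
  Pd branch = 1.77·Pd^0.52·e^(0.02·RH+f) = 14.38 μm/a
  Cl⁻ term: 0.102·26.0^0.62·exp(0.033·77+0.04·27.4) = 29.2
  r_corr = 14.38 + 29.2 = 43.58 μm/a
  mass loss = 43.58 μm/a × 7.85 g/cm³ = 342.1 g·m⁻²·a⁻¹
copper: T>10 °C ⇒ hinge -0.080·(27.4−10) = -1.3920
  Pd branch = 0.0053·Pd^0.26·e^(0.059·RH+f) = 0.2613 μm/a
  Cl⁻ term: 0.01025·26.0^0.27·exp(0.036·77+0.049·27.4) = 1.513
  r_corr = 0.2613 + 1.513 = 1.774 μm/a
  mass loss = 1.774 μm/a × 8.96 g/cm³ = 15.89 g·m⁻²·a⁻¹
Ordering by g·m⁻²·a⁻¹: carbon steel (342) > zinc (18.5) > copper (15.9)

["carbon steel", "zinc", "copper"]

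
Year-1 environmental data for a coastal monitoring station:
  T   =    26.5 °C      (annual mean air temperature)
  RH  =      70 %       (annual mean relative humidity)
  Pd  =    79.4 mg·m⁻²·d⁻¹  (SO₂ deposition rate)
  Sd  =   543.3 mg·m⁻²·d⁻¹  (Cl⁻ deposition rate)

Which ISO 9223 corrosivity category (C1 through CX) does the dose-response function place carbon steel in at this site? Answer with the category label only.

carbon steel: f(T) = -0.054·(T−10) [T>10 °C] = -0.8910
  Pd branch = 1.77·Pd^0.52·e^(0.02·RH+f) = 28.64 μm/a
  Cl⁻ term: 0.102·543.3^0.62·exp(0.033·70+0.04·26.5) = 147.2
  r_corr = 28.64 + 147.2 = 175.8 μm/a
176 μm/a falls in (80, 200] for carbon steel → category C5

C5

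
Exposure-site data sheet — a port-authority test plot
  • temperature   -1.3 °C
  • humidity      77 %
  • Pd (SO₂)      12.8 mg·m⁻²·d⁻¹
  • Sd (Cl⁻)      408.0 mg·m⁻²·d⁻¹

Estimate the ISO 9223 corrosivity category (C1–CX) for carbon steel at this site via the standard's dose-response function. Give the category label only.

carbon steel: f(T) = +0.150·(T−10) [T≤10 °C] = -1.6950
  sulphur-dioxide contribution → 5.707 μm/a
  chloride contribution → 51.07 μm/a
  total first-year rate 56.78 μm/a
Category bounds: 50…80 μm/a bracket r_corr ⇒ C4

C4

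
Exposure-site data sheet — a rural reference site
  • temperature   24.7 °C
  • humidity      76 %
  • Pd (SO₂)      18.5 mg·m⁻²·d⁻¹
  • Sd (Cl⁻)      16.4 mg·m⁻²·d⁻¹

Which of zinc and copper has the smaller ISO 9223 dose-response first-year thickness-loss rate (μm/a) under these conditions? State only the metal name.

copper

zinc: f(T) = -0.071·(T−10) [T>10 °C] = -1.0437
  SO₂ term: 0.0129·18.5^0.44·exp(0.046·76-1.0437) = 0.541
  Sd branch = 0.0175·Sd^0.57·e^(0.008·RH+0.085·T) = 1.292 μm/a
  r_corr = 0.541 + 1.292 = 1.833 μm/a
copper: T>10 °C ⇒ hinge -0.080·(24.7−10) = -1.1760
  Pd branch = 0.0053·Pd^0.26·e^(0.059·RH+f) = 0.3093 μm/a
  Sd branch = 0.01025·Sd^0.27·e^(0.036·RH+0.049·T) = 1.129 μm/a
  sum: 0.3093 + 1.129 → r_corr = 1.438 μm/a
Ordering by μm/a: zinc (1.83) > copper (1.44)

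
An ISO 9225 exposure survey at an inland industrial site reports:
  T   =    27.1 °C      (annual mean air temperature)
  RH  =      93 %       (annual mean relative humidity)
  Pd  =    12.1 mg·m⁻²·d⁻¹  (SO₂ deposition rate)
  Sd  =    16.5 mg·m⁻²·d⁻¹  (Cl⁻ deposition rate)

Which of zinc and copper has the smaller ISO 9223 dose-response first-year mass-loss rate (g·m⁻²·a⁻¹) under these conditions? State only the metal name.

zinc: T>10 °C ⇒ hinge -0.071·(27.1−10) = -1.2141
  sulphur-dioxide contribution → 0.8273 μm/a
  chloride contribution → 1.822 μm/a
  total first-year rate 2.649 μm/a
  mass loss = 2.649 μm/a × 7.14 g/cm³ = 18.91 g·m⁻²·a⁻¹
copper: f(T) = -0.080·(T−10) [T>10 °C] = -1.3680
  sulphur-dioxide contribution → 0.6232 μm/a
  chloride contribution → 2.345 μm/a
  ⇒ r_corr(copper) = 2.968 μm/a
  mass loss = 2.968 μm/a × 8.96 g/cm³ = 26.6 g·m⁻²·a⁻¹
Ordering by g·m⁻²·a⁻¹: copper (26.6) > zinc (18.9)

zinc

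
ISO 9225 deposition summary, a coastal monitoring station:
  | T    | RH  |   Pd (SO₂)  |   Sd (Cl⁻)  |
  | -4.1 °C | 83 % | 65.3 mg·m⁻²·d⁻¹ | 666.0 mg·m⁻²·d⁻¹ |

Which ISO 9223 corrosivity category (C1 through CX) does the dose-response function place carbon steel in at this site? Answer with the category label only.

carbon steel: T≤10 °C ⇒ hinge +0.150·(-4.1−10) = -2.1150
  Pd branch = 1.77·Pd^0.52·e^(0.02·RH+f) = 9.866 μm/a
  Cl⁻ term: 0.102·666.0^0.62·exp(0.033·83+0.04·-4.1) = 75.42
  r_corr = 9.866 + 75.42 = 85.28 μm/a
Category bounds: 80…200 μm/a bracket r_corr ⇒ C5

C5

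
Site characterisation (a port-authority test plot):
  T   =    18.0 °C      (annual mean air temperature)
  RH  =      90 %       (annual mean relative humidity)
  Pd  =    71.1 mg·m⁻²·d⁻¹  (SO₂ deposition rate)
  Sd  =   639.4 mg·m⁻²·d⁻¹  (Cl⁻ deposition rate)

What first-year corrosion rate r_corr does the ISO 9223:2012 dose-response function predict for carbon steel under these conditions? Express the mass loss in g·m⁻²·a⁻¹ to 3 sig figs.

carbon steel: f(T) = -0.054·(T−10) [T>10 °C] = -0.4320
  sulphur-dioxide contribution → 63.84 μm/a
  chloride contribution → 224.2 μm/a
  ⇒ r_corr(carbon steel) = 288.1 μm/a
Convert to mass loss: 288.1 μm/a × 7.85 g/cm³ = 2261 g·m⁻²·a⁻¹

r_corr = 2.26e+03 g·m⁻²·a⁻¹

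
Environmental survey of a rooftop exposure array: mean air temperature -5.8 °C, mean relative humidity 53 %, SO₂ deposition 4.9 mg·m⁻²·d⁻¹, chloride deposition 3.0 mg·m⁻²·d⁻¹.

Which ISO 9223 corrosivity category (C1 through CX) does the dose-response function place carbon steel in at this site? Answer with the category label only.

carbon steel: T≤10 °C ⇒ hinge +0.150·(-5.8−10) = -2.3700
  sulphur-dioxide contribution → 1.091 μm/a
  chloride contribution → 0.9188 μm/a
  total first-year rate 2.01 μm/a
Category bounds: 1.3…25 μm/a bracket r_corr ⇒ C2

C2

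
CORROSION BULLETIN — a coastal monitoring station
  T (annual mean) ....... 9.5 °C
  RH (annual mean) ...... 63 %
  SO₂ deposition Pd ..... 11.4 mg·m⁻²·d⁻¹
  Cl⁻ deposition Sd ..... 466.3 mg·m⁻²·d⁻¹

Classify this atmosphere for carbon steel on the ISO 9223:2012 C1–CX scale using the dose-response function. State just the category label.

carbon steel: temperature factor f = +0.150·(-0.5) = -0.0750
  sulphur-dioxide contribution → 20.52 μm/a
  chloride contribution → 53.84 μm/a
  total first-year rate 74.36 μm/a
ISO 9223 Table 2 (carbon steel): 50 < 74.4 ≤ 80 μm/a ⇒ C4

C4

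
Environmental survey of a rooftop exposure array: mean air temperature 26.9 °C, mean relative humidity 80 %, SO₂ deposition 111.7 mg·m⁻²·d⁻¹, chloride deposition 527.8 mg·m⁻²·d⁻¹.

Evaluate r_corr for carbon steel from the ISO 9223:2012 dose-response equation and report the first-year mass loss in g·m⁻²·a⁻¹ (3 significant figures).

carbon steel: T>10 °C ⇒ hinge -0.054·(26.9−10) = -0.9126
  Pd branch = 1.77·Pd^0.52·e^(0.02·RH+f) = 40.88 μm/a
  Sd branch = 0.102·Sd^0.62·e^(0.033·RH+0.04·T) = 204.3 μm/a
  sum: 40.88 + 204.3 → r_corr = 245.2 μm/a
Convert to mass loss: 245.2 μm/a × 7.85 g/cm³ = 1925 g·m⁻²·a⁻¹

r_corr = 1.93e+03 g·m⁻²·a⁻¹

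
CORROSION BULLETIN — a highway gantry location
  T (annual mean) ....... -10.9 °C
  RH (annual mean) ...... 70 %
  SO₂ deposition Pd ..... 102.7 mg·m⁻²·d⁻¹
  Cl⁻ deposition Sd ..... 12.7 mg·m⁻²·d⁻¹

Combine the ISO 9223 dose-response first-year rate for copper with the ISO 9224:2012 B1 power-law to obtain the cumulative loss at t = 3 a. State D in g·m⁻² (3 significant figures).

D(3) = 4.24 g·m⁻²

copper: f(T) = +0.126·(T−10) [T≤10 °C] = -2.6334
  SO₂ term: 0.0053·102.7^0.26·exp(0.059·70-2.6334) = 0.07893
  Sd branch = 0.01025·Sd^0.27·e^(0.036·RH+0.049·T) = 0.1483 μm/a
  sum: 0.07893 + 0.1483 → r_corr = 0.2273 μm/a
Power-law: D(3) = r_corr · 3^0.667
  D(3) = 0.2273 × 3^0.667 = 0.2273 × 2.081 = 0.4729 μm
  Mass loss = 0.4729 μm × 8.96 g/cm³ = 4.237 g·m⁻²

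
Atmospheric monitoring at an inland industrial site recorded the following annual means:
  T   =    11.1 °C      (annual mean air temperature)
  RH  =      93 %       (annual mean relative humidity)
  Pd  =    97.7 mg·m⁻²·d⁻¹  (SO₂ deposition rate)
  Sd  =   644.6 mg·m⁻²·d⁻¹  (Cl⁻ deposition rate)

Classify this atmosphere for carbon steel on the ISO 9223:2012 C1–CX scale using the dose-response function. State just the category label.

CX

carbon steel: temperature factor f = -0.054·(1.1) = -0.0594
  sulphur-dioxide contribution → 116.1 μm/a
  chloride contribution → 188.8 μm/a
  total first-year rate 304.9 μm/a
ISO 9223 Table 2 (carbon steel): 200 < 305 ≤ 700 μm/a ⇒ CX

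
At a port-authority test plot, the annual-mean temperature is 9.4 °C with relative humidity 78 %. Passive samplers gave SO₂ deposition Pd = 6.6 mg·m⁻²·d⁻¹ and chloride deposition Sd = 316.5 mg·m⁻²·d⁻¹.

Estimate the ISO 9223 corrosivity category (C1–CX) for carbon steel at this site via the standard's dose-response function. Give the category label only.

C5

carbon steel: temperature factor f = +0.150·(-0.6) = -0.0900
  Pd branch = 1.77·Pd^0.52·e^(0.02·RH+f) = 20.54 μm/a
  Sd branch = 0.102·Sd^0.62·e^(0.033·RH+0.04·T) = 69.18 μm/a
  r_corr = 20.54 + 69.18 = 89.72 μm/a
89.7 μm/a falls in (80, 200] for carbon steel → category C5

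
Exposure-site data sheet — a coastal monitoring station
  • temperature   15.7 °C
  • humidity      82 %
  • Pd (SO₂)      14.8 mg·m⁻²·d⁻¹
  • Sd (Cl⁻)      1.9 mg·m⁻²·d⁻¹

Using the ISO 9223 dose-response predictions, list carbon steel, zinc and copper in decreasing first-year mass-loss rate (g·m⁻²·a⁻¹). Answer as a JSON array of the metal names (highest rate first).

["carbon steel", "copper", "zinc"]

carbon steel: f(T) = -0.054·(T−10) [T>10 °C] = -0.3078
  sulphur-dioxide contribution → 27.23 μm/a
  chloride contribution → 4.26 μm/a
  ⇒ r_corr(carbon steel) = 31.49 μm/a
  mass loss = 31.49 μm/a × 7.85 g/cm³ = 247.2 g·m⁻²·a⁻¹
zinc: f(T) = -0.071·(T−10) [T>10 °C] = -0.4047
  sulphur-dioxide contribution → 1.224 μm/a
  chloride contribution → 0.1847 μm/a
  total first-year rate 1.409 μm/a
  mass loss = 1.409 μm/a × 7.14 g/cm³ = 10.06 g·m⁻²·a⁻¹
copper: f(T) = -0.080·(T−10) [T>10 °C] = -0.4560
  sulphur-dioxide contribution → 0.8543 μm/a
  chloride contribution → 0.5036 μm/a
  total first-year rate 1.358 μm/a
  mass loss = 1.358 μm/a × 8.96 g/cm³ = 12.17 g·m⁻²·a⁻¹
Ordering by g·m⁻²·a⁻¹: carbon steel (247) > copper (12.2) > zinc (10.1)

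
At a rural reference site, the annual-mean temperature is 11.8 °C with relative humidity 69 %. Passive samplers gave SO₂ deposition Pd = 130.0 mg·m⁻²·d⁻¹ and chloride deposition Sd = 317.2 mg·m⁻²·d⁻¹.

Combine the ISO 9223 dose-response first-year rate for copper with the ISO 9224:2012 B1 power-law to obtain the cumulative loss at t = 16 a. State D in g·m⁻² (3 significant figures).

D(16) = 113 g·m⁻²

copper: T>10 °C ⇒ hinge -0.080·(11.8−10) = -0.1440
  sulphur-dioxide contribution → 0.9536 μm/a
  chloride contribution → 1.037 μm/a
  total first-year rate 1.991 μm/a
Long-term exponent b (ISO 9224 Table 2, B1) = 0.667
  D(16) = 1.991 × 16^0.667 = 1.991 × 6.355 = 12.65 μm
  Mass loss = 12.65 μm × 8.96 g/cm³ = 113.4 g·m⁻²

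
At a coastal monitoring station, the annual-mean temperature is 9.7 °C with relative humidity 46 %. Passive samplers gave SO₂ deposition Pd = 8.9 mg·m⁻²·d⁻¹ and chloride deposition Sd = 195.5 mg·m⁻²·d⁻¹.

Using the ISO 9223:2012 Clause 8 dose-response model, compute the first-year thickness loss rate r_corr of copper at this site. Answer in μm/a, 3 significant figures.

copper: f(T) = +0.126·(T−10) [T≤10 °C] = -0.0378
  SO₂ term: 0.0053·8.9^0.26·exp(0.059·46-0.0378) = 0.1359
  Cl⁻ term: 0.01025·195.5^0.27·exp(0.036·46+0.049·9.7) = 0.3589
  sum: 0.1359 + 0.3589 → r_corr = 0.4948 μm/a

r_corr = 0.495 μm/a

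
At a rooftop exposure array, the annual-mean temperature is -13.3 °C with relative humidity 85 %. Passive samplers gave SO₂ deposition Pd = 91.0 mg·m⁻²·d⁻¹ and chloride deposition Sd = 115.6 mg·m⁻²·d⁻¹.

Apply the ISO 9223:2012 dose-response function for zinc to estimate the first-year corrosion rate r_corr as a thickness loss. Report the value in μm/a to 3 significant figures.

zinc: temperature factor f = +0.038·(-23.3) = -0.8854
  SO₂ term: 0.0129·91.0^0.44·exp(0.046·85-0.8854) = 1.933
  Cl⁻ term: 0.0175·115.6^0.57·exp(0.008·85+0.085·-13.3) = 0.1672
  sum: 1.933 + 0.1672 → r_corr = 2.1 μm/a

r_corr = 2.10 μm/a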